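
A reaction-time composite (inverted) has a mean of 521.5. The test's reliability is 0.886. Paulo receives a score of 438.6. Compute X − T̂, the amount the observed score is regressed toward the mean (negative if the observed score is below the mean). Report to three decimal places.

Weight the observed score by reliability and the mean by (1 − reliability): T̂ = 0.886·438.6 + 0.114·521.5 = 388.5996 + 59.4510 = 448.05060.
X − T̂ = 438.6 − 448.0506 = -9.4506 → -9.451

-9.451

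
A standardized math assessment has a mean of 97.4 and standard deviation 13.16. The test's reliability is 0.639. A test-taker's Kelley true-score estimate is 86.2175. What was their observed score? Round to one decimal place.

T̂ = ρX + (1 − ρ)μ  ⇒  X = (T̂ − (1 − ρ)μ) / ρ
X = (86.2175 − 0.361 × 97.4) / 0.639 = (86.2175 − 35.1614) / 0.639 = 51.0561 / 0.639 = 79.900

79.9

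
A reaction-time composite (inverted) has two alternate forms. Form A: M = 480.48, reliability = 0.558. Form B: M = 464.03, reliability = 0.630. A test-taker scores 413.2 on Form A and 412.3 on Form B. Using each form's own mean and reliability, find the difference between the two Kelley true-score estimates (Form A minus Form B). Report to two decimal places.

11.50

T̂_A = 0.558(413.2) + 0.442(480.48) = 442.9378
T̂_B = 0.630(412.3) + 0.370(464.03) = 431.4401
T̂_A − T̂_B = 11.4977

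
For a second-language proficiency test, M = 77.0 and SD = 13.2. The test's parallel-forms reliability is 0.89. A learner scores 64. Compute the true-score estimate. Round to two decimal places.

T̂ = 0.89(64) + 0.11(77.0) = 56.96 + 8.470 = 65.430 → 65.43

65.43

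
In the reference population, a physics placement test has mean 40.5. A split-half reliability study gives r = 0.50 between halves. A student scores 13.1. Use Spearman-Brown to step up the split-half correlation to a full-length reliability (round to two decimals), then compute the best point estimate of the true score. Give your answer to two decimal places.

Spearman-Brown: ρ = 2r/(1 + r) = 2(0.50)/(1 + 0.50) = 1.000/1.50 = 0.6667 → 0.67
Weight the observed score by reliability and the mean by (1 − reliability): T̂ = 0.67·13.1 + 0.33·40.5 = 8.777 + 13.365 = 22.142.

22.14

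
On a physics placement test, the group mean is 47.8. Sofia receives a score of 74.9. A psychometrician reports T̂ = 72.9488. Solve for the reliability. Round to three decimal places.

0.928

T̂ = ρX + (1 − ρ)μ  ⇒  T̂ − μ = ρ(X − μ)
ρ = (T̂ − μ)/(X − μ) = (72.9488 − 47.8) / (74.9 − 47.8) = 25.1488 / 27.1 = 0.92800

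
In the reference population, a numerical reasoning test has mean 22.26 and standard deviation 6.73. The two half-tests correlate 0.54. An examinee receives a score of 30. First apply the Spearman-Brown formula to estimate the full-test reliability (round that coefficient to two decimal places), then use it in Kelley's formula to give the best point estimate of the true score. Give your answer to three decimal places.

27.678

Spearman-Brown: ρ = 2r/(1 + r) = 2(0.54)/(1 + 0.54) = 1.080/1.54 = 0.7013 → 0.70
T̂ = 0.70(30) + 0.30(22.26) = 21.00 + 6.6780 = 27.6780 → 27.678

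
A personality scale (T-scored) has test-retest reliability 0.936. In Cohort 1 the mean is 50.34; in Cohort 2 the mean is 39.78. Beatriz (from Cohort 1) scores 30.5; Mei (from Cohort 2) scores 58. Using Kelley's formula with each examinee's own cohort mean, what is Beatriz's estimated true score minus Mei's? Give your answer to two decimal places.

-25.06

T̂_Beatriz = 0.936(30.5) + 0.064(50.34) = 31.7698
T̂_Mei = 0.936(58) + 0.064(39.78) = 56.8339
Difference = 31.7698 − 56.8339 = -25.0642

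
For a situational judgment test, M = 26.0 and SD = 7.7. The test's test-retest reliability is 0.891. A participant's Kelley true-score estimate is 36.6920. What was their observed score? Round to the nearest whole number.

38

T̂ = ρX + (1 − ρ)μ  ⇒  X = (T̂ − (1 − ρ)μ) / ρ
X = (36.6920 − 0.109 × 26.0) / 0.891 = (36.6920 − 2.8340) / 0.891 = 33.8580 / 0.891 = 38.00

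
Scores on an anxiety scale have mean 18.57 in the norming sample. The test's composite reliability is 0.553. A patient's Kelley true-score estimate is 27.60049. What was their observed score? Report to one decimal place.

34.9

T̂ = ρX + (1 − ρ)μ  ⇒  X = (T̂ − (1 − ρ)μ) / ρ
X = (27.60049 − 0.447 × 18.57) / 0.553 = (27.60049 − 8.30079) / 0.553 = 19.29970 / 0.553 = 34.900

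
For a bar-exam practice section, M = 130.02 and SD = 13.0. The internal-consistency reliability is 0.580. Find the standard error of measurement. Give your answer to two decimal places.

8.42

SEM = SD · √(1 − ρ) = 13.0 × √0.420 = 13.0 × 0.6481 = 8.425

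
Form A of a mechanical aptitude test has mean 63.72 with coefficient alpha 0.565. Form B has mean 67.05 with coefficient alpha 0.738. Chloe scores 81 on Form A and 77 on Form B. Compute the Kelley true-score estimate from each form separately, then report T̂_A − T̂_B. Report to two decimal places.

-0.91

T̂_A = 0.565(81) + 0.435(63.72) = 73.4832
T̂_B = 0.738(77) + 0.262(67.05) = 74.3931
T̂_A − T̂_B = -0.9099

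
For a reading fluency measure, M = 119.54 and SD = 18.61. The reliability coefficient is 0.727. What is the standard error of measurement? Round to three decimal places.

9.724

SEM = SD · √(1 − ρ) = 18.61 × √0.273 = 18.61 × 0.5225 = 9.7236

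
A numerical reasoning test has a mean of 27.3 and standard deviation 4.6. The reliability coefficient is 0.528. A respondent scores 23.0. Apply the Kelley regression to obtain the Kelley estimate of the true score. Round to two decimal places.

Weight the observed score by reliability and the mean by (1 − reliability): T̂ = 0.528·23.0 + 0.472·27.3 = 12.1440 + 12.8856 = 25.030.

25.03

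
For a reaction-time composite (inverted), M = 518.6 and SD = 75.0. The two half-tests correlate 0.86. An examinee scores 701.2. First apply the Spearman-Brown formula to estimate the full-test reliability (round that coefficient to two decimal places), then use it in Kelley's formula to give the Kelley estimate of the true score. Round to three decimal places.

686.592

Spearman-Brown: ρ = 2r/(1 + r) = 2(0.86)/(1 + 0.86) = 1.720/1.86 = 0.9247 → 0.92
T̂ = ρX + (1 − ρ)μ
  = 0.92 × 701.2 + 0.08 × 518.6
  = 645.104 + 41.488
  = 686.5920
  ≈ 686.592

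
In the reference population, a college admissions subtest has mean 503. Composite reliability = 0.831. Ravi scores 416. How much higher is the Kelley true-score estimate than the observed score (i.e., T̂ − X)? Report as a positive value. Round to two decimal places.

14.70

Weight the observed score by reliability and the mean by (1 − reliability): T̂ = 0.831·416 + 0.169·503 = 345.696 + 85.007 = 430.7030.
T̂ − X = 430.703 − 416 = 14.703 → 14.70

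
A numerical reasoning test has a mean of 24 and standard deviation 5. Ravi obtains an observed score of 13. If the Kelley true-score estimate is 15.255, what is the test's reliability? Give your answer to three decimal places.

0.795

T̂ = ρX + (1 − ρ)μ  ⇒  T̂ − μ = ρ(X − μ)
ρ = (T̂ − μ)/(X − μ) = (15.255 − 24) / (13 − 24) = -8.745 / -11.0 = 0.79500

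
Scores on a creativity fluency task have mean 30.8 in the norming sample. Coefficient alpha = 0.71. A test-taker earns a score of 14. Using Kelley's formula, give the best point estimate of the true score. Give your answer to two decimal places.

T̂ = ρX + (1 − ρ)μ
  = 0.71 × 14 + 0.29 × 30.8
  = 9.94 + 8.932
  = 18.872
  ≈ 18.87

18.87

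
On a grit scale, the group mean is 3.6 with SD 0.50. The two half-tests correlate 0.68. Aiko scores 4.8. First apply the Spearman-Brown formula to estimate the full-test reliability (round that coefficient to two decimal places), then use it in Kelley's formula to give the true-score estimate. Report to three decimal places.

Spearman-Brown: ρ = 2r/(1 + r) = 2(0.68)/(1 + 0.68) = 1.360/1.68 = 0.8095 → 0.81
T̂ = ρX + (1 − ρ)μ
  = 0.81 × 4.8 + 0.19 × 3.6
  = 3.888 + 0.684
  = 4.5720
  ≈ 4.572

4.572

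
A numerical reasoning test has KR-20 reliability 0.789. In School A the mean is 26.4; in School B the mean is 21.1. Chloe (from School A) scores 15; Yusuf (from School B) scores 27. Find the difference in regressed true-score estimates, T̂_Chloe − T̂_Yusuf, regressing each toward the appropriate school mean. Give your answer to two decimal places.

T̂_Chloe = 0.789(15) + 0.211(26.4) = 17.4054
T̂_Yusuf = 0.789(27) + 0.211(21.1) = 25.7551
Difference = 17.4054 − 25.7551 = -8.3497

-8.35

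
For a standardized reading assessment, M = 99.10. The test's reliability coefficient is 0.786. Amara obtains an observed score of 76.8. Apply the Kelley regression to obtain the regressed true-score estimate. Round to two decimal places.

81.57

Regress the observed score toward the mean by the unreliability: T̂ = 0.786·76.8 + 0.214·99.10 = 60.3648 + 21.20740 = 81.572.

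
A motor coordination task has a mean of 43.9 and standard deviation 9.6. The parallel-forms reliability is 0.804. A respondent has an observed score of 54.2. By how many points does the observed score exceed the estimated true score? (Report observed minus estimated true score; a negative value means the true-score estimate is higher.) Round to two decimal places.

2.02

T̂ = ρX + (1 − ρ)μ
  = 0.804 × 54.2 + 0.196 × 43.9
  = 43.5768 + 8.6044
  = 52.1812
  ≈ 52.181
X − T̂ = 54.2 − 52.181 = 2.019 → 2.02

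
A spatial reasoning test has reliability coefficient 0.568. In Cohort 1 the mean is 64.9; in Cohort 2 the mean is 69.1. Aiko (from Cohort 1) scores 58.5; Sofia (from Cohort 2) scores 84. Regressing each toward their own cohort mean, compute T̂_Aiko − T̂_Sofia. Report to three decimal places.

T̂_Aiko = 0.568(58.5) + 0.432(64.9) = 61.26480
T̂_Sofia = 0.568(84) + 0.432(69.1) = 77.56320
Difference = 61.26480 − 77.56320 = -16.29840

-16.298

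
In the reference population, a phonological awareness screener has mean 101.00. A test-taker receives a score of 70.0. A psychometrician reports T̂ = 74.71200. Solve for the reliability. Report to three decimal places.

T̂ = ρX + (1 − ρ)μ  ⇒  T̂ − μ = ρ(X − μ)
ρ = (T̂ − μ)/(X − μ) = (74.71200 − 101.00) / (70.0 − 101.00) = -26.28800 / -31.00 = 0.84800

0.848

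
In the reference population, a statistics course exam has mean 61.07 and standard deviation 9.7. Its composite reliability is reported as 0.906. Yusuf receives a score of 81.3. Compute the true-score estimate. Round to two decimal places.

T̂ = ρX + (1 − ρ)μ
  = 0.906 × 81.3 + 0.094 × 61.07
  = 73.6578 + 5.74058
  = 79.398
  ≈ 79.40

79.40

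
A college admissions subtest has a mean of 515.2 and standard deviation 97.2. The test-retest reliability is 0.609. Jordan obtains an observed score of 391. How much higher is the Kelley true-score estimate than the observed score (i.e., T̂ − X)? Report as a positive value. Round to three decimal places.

T̂ = ρX + (1 − ρ)μ
  = 0.609 × 391 + 0.391 × 515.2
  = 238.119 + 201.4432
  = 439.56220
  ≈ 439.5622
T̂ − X = 439.5622 − 391 = 48.5622 → 48.562

48.562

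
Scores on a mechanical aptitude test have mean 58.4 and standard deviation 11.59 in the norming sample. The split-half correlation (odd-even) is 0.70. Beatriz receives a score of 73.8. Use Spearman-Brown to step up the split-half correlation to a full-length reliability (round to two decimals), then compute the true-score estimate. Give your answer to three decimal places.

71.028

Spearman-Brown: ρ = 2r/(1 + r) = 2(0.70)/(1 + 0.70) = 1.400/1.70 = 0.8235 → 0.82
Regress the observed score toward the mean by the unreliability: T̂ = 0.82·73.8 + 0.18·58.4 = 60.516 + 10.512 = 71.0280.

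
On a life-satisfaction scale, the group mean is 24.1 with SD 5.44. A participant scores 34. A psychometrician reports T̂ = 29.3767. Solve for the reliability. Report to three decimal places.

T̂ = ρX + (1 − ρ)μ  ⇒  T̂ − μ = ρ(X − μ)
ρ = (T̂ − μ)/(X − μ) = (29.3767 − 24.1) / (34 − 24.1) = 5.2767 / 9.9 = 0.53300

0.533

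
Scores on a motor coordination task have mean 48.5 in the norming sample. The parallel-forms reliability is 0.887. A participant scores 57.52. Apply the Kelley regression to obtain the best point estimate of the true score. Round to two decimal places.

T̂ = ρX + (1 − ρ)μ
  = 0.887 × 57.52 + 0.113 × 48.5
  = 51.02024 + 5.4805
  = 56.501
  ≈ 56.50

56.50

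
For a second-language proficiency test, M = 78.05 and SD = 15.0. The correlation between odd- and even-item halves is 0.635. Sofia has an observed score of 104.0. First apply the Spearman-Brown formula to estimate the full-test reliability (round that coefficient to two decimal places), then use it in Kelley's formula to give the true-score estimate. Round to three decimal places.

98.291

Spearman-Brown: ρ = 2r/(1 + r) = 2(0.635)/(1 + 0.635) = 1.2700/1.635 = 0.7768 → 0.78
T̂ = 0.78(104.0) + 0.22(78.05) = 81.120 + 17.1710 = 98.2910 → 98.291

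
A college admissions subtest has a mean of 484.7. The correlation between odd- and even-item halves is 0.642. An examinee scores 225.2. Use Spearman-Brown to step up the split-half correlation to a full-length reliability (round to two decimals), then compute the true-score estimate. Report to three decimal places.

282.290

Spearman-Brown: ρ = 2r/(1 + r) = 2(0.642)/(1 + 0.642) = 1.2840/1.642 = 0.7820 → 0.78
T̂ = ρX + (1 − ρ)μ
  = 0.78 × 225.2 + 0.22 × 484.7
  = 175.656 + 106.634
  = 282.2900
  ≈ 282.290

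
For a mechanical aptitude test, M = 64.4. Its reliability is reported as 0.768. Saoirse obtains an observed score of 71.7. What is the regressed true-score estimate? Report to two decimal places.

Kelley's formula gives T̂ = 0.768·71.7 + 0.232·64.4 = 55.0656 + 14.9408 = 70.006.

70.01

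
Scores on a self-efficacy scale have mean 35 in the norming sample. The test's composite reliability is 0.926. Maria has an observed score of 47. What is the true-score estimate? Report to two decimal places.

Weight the observed score by reliability and the mean by (1 − reliability): T̂ = 0.926·47 + 0.074·35 = 43.522 + 2.590 = 46.112.

46.11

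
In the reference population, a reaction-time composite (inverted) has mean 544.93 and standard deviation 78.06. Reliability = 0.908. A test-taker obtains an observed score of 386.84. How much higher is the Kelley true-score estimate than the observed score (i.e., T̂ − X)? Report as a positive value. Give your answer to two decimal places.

14.54

T̂ = 0.908(386.84) + 0.092(544.93) = 351.25072 + 50.13356 = 401.3843 → 401.384
T̂ − X = 401.384 − 386.84 = 14.544 → 14.54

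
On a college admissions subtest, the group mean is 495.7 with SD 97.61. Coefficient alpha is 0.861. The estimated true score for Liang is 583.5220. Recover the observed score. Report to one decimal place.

T̂ = ρX + (1 − ρ)μ  ⇒  X = (T̂ − (1 − ρ)μ) / ρ
X = (583.5220 − 0.139 × 495.7) / 0.861 = (583.5220 − 68.9023) / 0.861 = 514.6197 / 0.861 = 597.700

597.7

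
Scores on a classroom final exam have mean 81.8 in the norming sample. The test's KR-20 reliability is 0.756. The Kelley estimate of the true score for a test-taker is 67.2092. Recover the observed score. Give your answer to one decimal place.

62.5

T̂ = ρX + (1 − ρ)μ  ⇒  X = (T̂ − (1 − ρ)μ) / ρ
X = (67.2092 − 0.244 × 81.8) / 0.756 = (67.2092 − 19.9592) / 0.756 = 47.2500 / 0.756 = 62.500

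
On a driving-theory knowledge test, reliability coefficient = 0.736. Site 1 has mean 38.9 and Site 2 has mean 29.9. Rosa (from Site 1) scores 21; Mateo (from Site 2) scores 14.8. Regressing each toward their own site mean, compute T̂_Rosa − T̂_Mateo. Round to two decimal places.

6.94

T̂_Rosa = 0.736(21) + 0.264(38.9) = 25.7256
T̂_Mateo = 0.736(14.8) + 0.264(29.9) = 18.7864
Difference = 25.7256 − 18.7864 = 6.9392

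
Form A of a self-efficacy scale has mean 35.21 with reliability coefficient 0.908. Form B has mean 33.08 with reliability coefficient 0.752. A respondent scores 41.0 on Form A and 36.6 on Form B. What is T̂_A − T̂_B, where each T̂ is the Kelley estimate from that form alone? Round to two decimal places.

4.74

T̂_A = 0.908(41.0) + 0.092(35.21) = 40.4673
T̂_B = 0.752(36.6) + 0.248(33.08) = 35.7270
T̂_A − T̂_B = 4.7403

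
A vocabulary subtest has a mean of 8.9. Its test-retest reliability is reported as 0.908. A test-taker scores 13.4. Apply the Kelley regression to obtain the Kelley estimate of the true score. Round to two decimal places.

Kelley's formula gives T̂ = 0.908·13.4 + 0.092·8.9 = 12.1672 + 0.8188 = 12.986.

12.99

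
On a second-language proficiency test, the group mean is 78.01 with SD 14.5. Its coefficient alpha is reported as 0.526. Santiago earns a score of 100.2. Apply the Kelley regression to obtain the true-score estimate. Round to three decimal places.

89.682

Regress the observed score toward the mean by the unreliability: T̂ = 0.526·100.2 + 0.474·78.01 = 52.7052 + 36.97674 = 89.6819.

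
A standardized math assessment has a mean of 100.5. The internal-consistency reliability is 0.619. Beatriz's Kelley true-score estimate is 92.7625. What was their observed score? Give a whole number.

T̂ = ρX + (1 − ρ)μ  ⇒  X = (T̂ − (1 − ρ)μ) / ρ
X = (92.7625 − 0.381 × 100.5) / 0.619 = (92.7625 − 38.2905) / 0.619 = 54.4720 / 0.619 = 88.00

88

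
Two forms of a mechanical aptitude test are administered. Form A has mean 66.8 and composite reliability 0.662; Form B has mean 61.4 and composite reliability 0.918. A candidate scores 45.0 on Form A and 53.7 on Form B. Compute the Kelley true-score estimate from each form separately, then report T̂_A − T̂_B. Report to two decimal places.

-1.96

T̂_A = 0.662(45.0) + 0.338(66.8) = 52.3684
T̂_B = 0.918(53.7) + 0.082(61.4) = 54.3314
T̂_A − T̂_B = -1.9630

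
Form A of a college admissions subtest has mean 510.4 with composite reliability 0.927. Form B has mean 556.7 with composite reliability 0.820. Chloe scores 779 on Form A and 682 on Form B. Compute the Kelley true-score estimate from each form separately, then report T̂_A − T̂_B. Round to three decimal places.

T̂_A = 0.927(779) + 0.073(510.4) = 759.39220
T̂_B = 0.820(682) + 0.180(556.7) = 659.44600
T̂_A − T̂_B = 99.94620

99.946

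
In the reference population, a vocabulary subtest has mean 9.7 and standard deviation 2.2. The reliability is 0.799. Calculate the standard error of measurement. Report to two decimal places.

SEM = SD · √(1 − ρ) = 2.2 × √0.201 = 2.2 × 0.4483 = 0.986

0.99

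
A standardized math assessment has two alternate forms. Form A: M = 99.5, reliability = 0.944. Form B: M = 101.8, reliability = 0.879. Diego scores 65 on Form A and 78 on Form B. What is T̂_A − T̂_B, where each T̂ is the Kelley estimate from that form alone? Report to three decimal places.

T̂_A = 0.944(65) + 0.056(99.5) = 66.93200
T̂_B = 0.879(78) + 0.121(101.8) = 80.87980
T̂_A − T̂_B = -13.94780

-13.948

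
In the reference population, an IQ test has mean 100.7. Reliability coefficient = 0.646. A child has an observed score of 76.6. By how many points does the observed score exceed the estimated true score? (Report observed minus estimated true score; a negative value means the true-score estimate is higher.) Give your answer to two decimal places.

-8.53

Weight the observed score by reliability and the mean by (1 − reliability): T̂ = 0.646·76.6 + 0.354·100.7 = 49.4836 + 35.6478 = 85.1314.
X − T̂ = 76.6 − 85.131 = -8.531 → -8.53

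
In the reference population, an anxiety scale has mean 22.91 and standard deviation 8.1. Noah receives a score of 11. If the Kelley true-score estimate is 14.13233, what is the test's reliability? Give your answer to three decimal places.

T̂ = ρX + (1 − ρ)μ  ⇒  T̂ − μ = ρ(X − μ)
ρ = (T̂ − μ)/(X − μ) = (14.13233 − 22.91) / (11 − 22.91) = -8.77767 / -11.91 = 0.73700

0.737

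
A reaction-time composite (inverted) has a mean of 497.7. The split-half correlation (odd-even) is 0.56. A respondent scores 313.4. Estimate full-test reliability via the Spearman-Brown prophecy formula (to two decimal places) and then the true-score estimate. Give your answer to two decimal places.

Spearman-Brown: ρ = 2r/(1 + r) = 2(0.56)/(1 + 0.56) = 1.120/1.56 = 0.7179 → 0.72
T̂ = 0.72(313.4) + 0.28(497.7) = 225.648 + 139.356 = 365.004 → 365.00

365.00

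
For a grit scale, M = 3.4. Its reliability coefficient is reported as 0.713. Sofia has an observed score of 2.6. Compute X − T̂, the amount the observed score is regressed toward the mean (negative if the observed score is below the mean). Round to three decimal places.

-0.230

Kelley's formula gives T̂ = 0.713·2.6 + 0.287·3.4 = 1.8538 + 0.9758 = 2.82960.
X − T̂ = 2.6 − 2.8296 = -0.2296 → -0.230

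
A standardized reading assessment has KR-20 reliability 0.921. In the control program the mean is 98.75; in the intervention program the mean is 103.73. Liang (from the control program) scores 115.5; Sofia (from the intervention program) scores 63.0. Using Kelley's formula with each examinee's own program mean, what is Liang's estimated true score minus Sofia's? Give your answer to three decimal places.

T̂_Liang = 0.921(115.5) + 0.079(98.75) = 114.17675
T̂_Sofia = 0.921(63.0) + 0.079(103.73) = 66.21767
Difference = 114.17675 − 66.21767 = 47.95908

47.959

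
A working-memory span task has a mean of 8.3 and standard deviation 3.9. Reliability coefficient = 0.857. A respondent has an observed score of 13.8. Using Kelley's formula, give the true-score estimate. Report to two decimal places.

T̂ = ρX + (1 − ρ)μ
  = 0.857 × 13.8 + 0.143 × 8.3
  = 11.8266 + 1.1869
  = 13.014
  ≈ 13.01

13.01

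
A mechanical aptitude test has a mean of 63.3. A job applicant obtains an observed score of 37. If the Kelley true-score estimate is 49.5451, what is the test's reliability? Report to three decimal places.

0.523

T̂ = ρX + (1 − ρ)μ  ⇒  T̂ − μ = ρ(X − μ)
ρ = (T̂ − μ)/(X − μ) = (49.5451 − 63.3) / (37 − 63.3) = -13.7549 / -26.3 = 0.52300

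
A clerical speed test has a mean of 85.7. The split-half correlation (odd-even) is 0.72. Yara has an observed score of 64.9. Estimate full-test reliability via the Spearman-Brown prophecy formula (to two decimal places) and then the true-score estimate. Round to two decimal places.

68.23

Spearman-Brown: ρ = 2r/(1 + r) = 2(0.72)/(1 + 0.72) = 1.440/1.72 = 0.8372 → 0.84
Regress the observed score toward the mean by the unreliability: T̂ = 0.84·64.9 + 0.16·85.7 = 54.516 + 13.712 = 68.228.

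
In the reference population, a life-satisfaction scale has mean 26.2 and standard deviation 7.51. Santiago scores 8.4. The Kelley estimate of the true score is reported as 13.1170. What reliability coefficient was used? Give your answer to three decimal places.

T̂ = ρX + (1 − ρ)μ  ⇒  T̂ − μ = ρ(X − μ)
ρ = (T̂ − μ)/(X − μ) = (13.1170 − 26.2) / (8.4 − 26.2) = -13.0830 / -17.8 = 0.73500

0.735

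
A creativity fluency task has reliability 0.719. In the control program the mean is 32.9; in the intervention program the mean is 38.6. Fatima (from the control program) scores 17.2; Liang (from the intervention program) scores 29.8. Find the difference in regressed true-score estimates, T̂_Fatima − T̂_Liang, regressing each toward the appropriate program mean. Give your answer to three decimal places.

-10.661

T̂_Fatima = 0.719(17.2) + 0.281(32.9) = 21.61170
T̂_Liang = 0.719(29.8) + 0.281(38.6) = 32.27280
Difference = 21.61170 − 32.27280 = -10.66110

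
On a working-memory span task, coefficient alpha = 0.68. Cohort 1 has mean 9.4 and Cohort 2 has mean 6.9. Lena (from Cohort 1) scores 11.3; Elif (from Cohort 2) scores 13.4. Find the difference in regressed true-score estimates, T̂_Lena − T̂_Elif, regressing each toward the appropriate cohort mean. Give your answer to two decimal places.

-0.63

T̂_Lena = 0.68(11.3) + 0.32(9.4) = 10.6920
T̂_Elif = 0.68(13.4) + 0.32(6.9) = 11.3200
Difference = 10.6920 − 11.3200 = -0.6280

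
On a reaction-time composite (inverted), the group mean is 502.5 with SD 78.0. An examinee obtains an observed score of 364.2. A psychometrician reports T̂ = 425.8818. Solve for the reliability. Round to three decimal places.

T̂ = ρX + (1 − ρ)μ  ⇒  T̂ − μ = ρ(X − μ)
ρ = (T̂ − μ)/(X − μ) = (425.8818 − 502.5) / (364.2 − 502.5) = -76.6182 / -138.3 = 0.55400

0.554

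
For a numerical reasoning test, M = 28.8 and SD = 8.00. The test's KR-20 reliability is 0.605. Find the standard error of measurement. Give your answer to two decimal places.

5.03

SEM = SD · √(1 − ρ) = 8.00 × √0.395 = 8.00 × 0.6285 = 5.028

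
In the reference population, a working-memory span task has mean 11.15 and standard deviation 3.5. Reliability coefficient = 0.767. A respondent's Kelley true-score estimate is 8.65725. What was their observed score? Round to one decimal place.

7.9

T̂ = ρX + (1 − ρ)μ  ⇒  X = (T̂ − (1 − ρ)μ) / ρ
X = (8.65725 − 0.233 × 11.15) / 0.767 = (8.65725 − 2.59795) / 0.767 = 6.05930 / 0.767 = 7.900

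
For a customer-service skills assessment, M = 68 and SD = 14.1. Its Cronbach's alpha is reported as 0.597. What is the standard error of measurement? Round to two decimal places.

SEM = SD · √(1 − ρ) = 14.1 × √0.403 = 14.1 × 0.6348 = 8.951

8.95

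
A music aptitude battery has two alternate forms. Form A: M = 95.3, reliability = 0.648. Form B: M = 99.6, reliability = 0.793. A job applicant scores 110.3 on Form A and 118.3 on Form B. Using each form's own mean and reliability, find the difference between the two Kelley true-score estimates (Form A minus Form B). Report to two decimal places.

T̂_A = 0.648(110.3) + 0.352(95.3) = 105.0200
T̂_B = 0.793(118.3) + 0.207(99.6) = 114.4291
T̂_A − T̂_B = -9.4091

-9.41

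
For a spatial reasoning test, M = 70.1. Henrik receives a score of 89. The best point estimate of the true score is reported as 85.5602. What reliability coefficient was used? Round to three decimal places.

T̂ = ρX + (1 − ρ)μ  ⇒  T̂ − μ = ρ(X − μ)
ρ = (T̂ − μ)/(X − μ) = (85.5602 − 70.1) / (89 − 70.1) = 15.4602 / 18.9 = 0.81800

0.818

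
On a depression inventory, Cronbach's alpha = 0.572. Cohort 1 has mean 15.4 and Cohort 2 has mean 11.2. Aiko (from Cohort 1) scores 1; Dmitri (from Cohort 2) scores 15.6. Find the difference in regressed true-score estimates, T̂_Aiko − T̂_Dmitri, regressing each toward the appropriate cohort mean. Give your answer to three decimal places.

T̂_Aiko = 0.572(1) + 0.428(15.4) = 7.16320
T̂_Dmitri = 0.572(15.6) + 0.428(11.2) = 13.71680
Difference = 7.16320 − 13.71680 = -6.55360

-6.554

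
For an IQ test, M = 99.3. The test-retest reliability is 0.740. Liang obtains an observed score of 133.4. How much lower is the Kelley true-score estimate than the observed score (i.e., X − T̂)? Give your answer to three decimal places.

8.866

T̂ = 0.740(133.4) + 0.260(99.3) = 98.7160 + 25.8180 = 124.53400 → 124.5340
X − T̂ = 133.4 − 124.5340 = 8.8660 → 8.866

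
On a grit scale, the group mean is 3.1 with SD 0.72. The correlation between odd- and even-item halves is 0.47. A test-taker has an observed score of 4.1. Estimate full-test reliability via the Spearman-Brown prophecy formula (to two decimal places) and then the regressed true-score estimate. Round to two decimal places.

Spearman-Brown: ρ = 2r/(1 + r) = 2(0.47)/(1 + 0.47) = 0.940/1.47 = 0.6395 → 0.64
Regress the observed score toward the mean by the unreliability: T̂ = 0.64·4.1 + 0.36·3.1 = 2.624 + 1.116 = 3.740.

3.74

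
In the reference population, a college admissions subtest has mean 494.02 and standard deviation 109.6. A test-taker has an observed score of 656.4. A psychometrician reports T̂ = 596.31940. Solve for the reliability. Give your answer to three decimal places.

0.630

T̂ = ρX + (1 − ρ)μ  ⇒  T̂ − μ = ρ(X − μ)
ρ = (T̂ − μ)/(X − μ) = (596.31940 − 494.02) / (656.4 − 494.02) = 102.29940 / 162.38 = 0.63000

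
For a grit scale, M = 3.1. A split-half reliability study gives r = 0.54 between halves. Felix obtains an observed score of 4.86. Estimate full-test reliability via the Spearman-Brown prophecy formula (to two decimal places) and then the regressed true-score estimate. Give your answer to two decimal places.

4.33

Spearman-Brown: ρ = 2r/(1 + r) = 2(0.54)/(1 + 0.54) = 1.080/1.54 = 0.7013 → 0.70
Regress the observed score toward the mean by the unreliability: T̂ = 0.70·4.86 + 0.30·3.1 = 3.4020 + 0.930 = 4.332.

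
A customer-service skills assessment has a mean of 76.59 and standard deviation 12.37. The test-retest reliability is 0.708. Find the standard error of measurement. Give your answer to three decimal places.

6.684

SEM = SD · √(1 − ρ) = 12.37 × √0.292 = 12.37 × 0.5404 = 6.6844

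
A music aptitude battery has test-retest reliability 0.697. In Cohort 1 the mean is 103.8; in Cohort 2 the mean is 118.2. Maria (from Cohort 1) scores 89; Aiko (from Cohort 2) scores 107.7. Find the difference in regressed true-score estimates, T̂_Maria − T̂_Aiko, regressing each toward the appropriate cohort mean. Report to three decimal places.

T̂_Maria = 0.697(89) + 0.303(103.8) = 93.48440
T̂_Aiko = 0.697(107.7) + 0.303(118.2) = 110.88150
Difference = 93.48440 − 110.88150 = -17.39710

-17.397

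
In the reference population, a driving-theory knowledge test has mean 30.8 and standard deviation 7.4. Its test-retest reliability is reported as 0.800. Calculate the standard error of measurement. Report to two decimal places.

SEM = SD · √(1 − ρ) = 7.4 × √0.200 = 7.4 × 0.4472 = 3.309

3.31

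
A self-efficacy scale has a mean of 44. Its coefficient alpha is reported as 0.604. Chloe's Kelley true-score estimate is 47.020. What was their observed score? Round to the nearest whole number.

49

T̂ = ρX + (1 − ρ)μ  ⇒  X = (T̂ − (1 − ρ)μ) / ρ
X = (47.020 − 0.396 × 44) / 0.604 = (47.020 − 17.424) / 0.604 = 29.596 / 0.604 = 49.00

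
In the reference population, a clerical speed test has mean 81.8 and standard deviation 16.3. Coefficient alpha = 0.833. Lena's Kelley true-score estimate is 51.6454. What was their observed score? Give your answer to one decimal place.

45.6

T̂ = ρX + (1 − ρ)μ  ⇒  X = (T̂ − (1 − ρ)μ) / ρ
X = (51.6454 − 0.167 × 81.8) / 0.833 = (51.6454 − 13.6606) / 0.833 = 37.9848 / 0.833 = 45.600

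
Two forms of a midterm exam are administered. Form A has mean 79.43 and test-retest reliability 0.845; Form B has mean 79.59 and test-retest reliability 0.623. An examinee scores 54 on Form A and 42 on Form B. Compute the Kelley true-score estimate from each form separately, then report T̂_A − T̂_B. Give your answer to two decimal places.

T̂_A = 0.845(54) + 0.155(79.43) = 57.9416
T̂_B = 0.623(42) + 0.377(79.59) = 56.1714
T̂_A − T̂_B = 1.7702

1.77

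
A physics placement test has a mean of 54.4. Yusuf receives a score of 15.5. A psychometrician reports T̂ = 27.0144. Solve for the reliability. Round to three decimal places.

T̂ = ρX + (1 − ρ)μ  ⇒  T̂ − μ = ρ(X − μ)
ρ = (T̂ − μ)/(X − μ) = (27.0144 − 54.4) / (15.5 − 54.4) = -27.3856 / -38.9 = 0.70400

0.704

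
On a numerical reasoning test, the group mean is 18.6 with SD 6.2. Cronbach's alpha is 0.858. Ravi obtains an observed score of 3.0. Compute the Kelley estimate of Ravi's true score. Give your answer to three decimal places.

5.215

Kelley's formula gives T̂ = 0.858·3.0 + 0.142·18.6 = 2.5740 + 2.6412 = 5.2152.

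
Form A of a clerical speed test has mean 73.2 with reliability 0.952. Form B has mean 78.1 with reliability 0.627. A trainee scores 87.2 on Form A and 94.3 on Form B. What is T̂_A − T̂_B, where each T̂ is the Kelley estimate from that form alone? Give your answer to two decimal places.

-1.73

T̂_A = 0.952(87.2) + 0.048(73.2) = 86.5280
T̂_B = 0.627(94.3) + 0.373(78.1) = 88.2574
T̂_A − T̂_B = -1.7294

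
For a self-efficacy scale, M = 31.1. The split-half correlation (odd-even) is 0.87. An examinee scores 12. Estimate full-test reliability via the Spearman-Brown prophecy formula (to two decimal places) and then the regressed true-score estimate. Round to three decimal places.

13.337

Spearman-Brown: ρ = 2r/(1 + r) = 2(0.87)/(1 + 0.87) = 1.740/1.87 = 0.9305 → 0.93
T̂ = 0.93(12) + 0.07(31.1) = 11.16 + 2.177 = 13.3370 → 13.337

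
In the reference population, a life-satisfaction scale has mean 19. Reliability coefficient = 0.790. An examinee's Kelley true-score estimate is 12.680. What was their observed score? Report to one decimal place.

11.0

T̂ = ρX + (1 − ρ)μ  ⇒  X = (T̂ − (1 − ρ)μ) / ρ
X = (12.680 − 0.210 × 19) / 0.790 = (12.680 − 3.990) / 0.790 = 8.690 / 0.790 = 11.000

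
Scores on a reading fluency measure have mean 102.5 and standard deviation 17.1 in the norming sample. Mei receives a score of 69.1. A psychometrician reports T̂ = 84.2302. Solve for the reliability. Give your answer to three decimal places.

T̂ = ρX + (1 − ρ)μ  ⇒  T̂ − μ = ρ(X − μ)
ρ = (T̂ − μ)/(X − μ) = (84.2302 − 102.5) / (69.1 − 102.5) = -18.2698 / -33.4 = 0.54700

0.547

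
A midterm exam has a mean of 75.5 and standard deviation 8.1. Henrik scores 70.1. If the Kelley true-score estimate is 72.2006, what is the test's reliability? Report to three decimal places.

0.611

T̂ = ρX + (1 − ρ)μ  ⇒  T̂ − μ = ρ(X − μ)
ρ = (T̂ − μ)/(X − μ) = (72.2006 − 75.5) / (70.1 − 75.5) = -3.2994 / -5.4 = 0.61100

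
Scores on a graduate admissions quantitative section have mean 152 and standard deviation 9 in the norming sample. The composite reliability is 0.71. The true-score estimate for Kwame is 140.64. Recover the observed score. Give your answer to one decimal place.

136.0

T̂ = ρX + (1 − ρ)μ  ⇒  X = (T̂ − (1 − ρ)μ) / ρ
X = (140.64 − 0.29 × 152) / 0.71 = (140.64 − 44.08) / 0.71 = 96.56 / 0.71 = 136.000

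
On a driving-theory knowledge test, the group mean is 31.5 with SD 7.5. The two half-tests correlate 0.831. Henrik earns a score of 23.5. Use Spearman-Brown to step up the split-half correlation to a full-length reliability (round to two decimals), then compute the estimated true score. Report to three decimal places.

24.220

Spearman-Brown: ρ = 2r/(1 + r) = 2(0.831)/(1 + 0.831) = 1.6620/1.831 = 0.9077 → 0.91
T̂ = ρX + (1 − ρ)μ
  = 0.91 × 23.5 + 0.09 × 31.5
  = 21.385 + 2.835
  = 24.2200
  ≈ 24.220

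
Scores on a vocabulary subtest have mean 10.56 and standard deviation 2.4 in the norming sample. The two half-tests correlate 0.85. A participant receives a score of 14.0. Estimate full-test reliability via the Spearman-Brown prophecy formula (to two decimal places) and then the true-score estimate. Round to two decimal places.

Spearman-Brown: ρ = 2r/(1 + r) = 2(0.85)/(1 + 0.85) = 1.700/1.85 = 0.9189 → 0.92
T̂ = 0.92(14.0) + 0.08(10.56) = 12.880 + 0.8448 = 13.725 → 13.72

13.72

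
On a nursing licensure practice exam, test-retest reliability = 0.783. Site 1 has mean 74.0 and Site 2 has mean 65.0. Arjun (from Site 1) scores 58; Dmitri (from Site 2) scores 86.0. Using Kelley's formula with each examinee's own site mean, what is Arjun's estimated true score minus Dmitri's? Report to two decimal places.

T̂_Arjun = 0.783(58) + 0.217(74.0) = 61.4720
T̂_Dmitri = 0.783(86.0) + 0.217(65.0) = 81.4430
Difference = 61.4720 − 81.4430 = -19.9710

-19.97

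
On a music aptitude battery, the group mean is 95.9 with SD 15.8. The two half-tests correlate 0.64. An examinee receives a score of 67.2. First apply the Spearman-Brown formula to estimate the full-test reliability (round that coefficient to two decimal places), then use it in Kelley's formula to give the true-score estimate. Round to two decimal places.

Spearman-Brown: ρ = 2r/(1 + r) = 2(0.64)/(1 + 0.64) = 1.280/1.64 = 0.7805 → 0.78
T̂ = ρX + (1 − ρ)μ
  = 0.78 × 67.2 + 0.22 × 95.9
  = 52.416 + 21.098
  = 73.514
  ≈ 73.51

73.51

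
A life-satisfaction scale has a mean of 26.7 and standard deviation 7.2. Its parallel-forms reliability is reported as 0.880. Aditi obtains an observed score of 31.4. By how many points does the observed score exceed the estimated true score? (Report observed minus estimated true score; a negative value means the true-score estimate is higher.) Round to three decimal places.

Regress the observed score toward the mean by the unreliability: T̂ = 0.880·31.4 + 0.120·26.7 = 27.6320 + 3.2040 = 30.83600.
X − T̂ = 31.4 − 30.8360 = 0.5640 → 0.564

0.564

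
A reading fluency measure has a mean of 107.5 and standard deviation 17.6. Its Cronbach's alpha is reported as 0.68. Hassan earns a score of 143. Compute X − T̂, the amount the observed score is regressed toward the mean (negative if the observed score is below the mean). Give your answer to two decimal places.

11.36

T̂ = 0.68(143) + 0.32(107.5) = 97.24 + 34.400 = 131.6400 → 131.640
X − T̂ = 143 − 131.640 = 11.360 → 11.36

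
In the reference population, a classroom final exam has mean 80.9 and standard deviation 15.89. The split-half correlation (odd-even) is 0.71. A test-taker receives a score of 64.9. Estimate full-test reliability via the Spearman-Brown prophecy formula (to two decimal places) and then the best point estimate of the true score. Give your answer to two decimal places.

67.62

Spearman-Brown: ρ = 2r/(1 + r) = 2(0.71)/(1 + 0.71) = 1.420/1.71 = 0.8304 → 0.83
T̂ = 0.83(64.9) + 0.17(80.9) = 53.867 + 13.753 = 67.620 → 67.62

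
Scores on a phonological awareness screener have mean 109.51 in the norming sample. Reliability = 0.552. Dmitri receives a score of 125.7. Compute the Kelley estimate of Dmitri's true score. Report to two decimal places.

Regress the observed score toward the mean by the unreliability: T̂ = 0.552·125.7 + 0.448·109.51 = 69.3864 + 49.06048 = 118.447.

118.45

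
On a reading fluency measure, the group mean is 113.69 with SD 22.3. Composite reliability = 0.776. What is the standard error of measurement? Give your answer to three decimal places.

10.554

SEM = SD · √(1 − ρ) = 22.3 × √0.224 = 22.3 × 0.4733 = 10.5543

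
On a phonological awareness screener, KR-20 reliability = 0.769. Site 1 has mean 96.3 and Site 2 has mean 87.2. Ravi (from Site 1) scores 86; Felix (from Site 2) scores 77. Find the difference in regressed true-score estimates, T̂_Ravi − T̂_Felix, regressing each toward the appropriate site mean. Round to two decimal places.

9.02

T̂_Ravi = 0.769(86) + 0.231(96.3) = 88.3793
T̂_Felix = 0.769(77) + 0.231(87.2) = 79.3562
Difference = 88.3793 − 79.3562 = 9.0231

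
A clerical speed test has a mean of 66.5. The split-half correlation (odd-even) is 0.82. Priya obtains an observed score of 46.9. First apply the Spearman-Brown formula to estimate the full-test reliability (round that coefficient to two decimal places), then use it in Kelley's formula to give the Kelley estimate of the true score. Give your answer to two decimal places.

Spearman-Brown: ρ = 2r/(1 + r) = 2(0.82)/(1 + 0.82) = 1.640/1.82 = 0.9011 → 0.90
T̂ = ρX + (1 − ρ)μ
  = 0.90 × 46.9 + 0.10 × 66.5
  = 42.210 + 6.650
  = 48.860
  ≈ 48.86

48.86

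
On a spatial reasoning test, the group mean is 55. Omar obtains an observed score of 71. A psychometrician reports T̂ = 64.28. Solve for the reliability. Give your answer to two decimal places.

T̂ = ρX + (1 − ρ)μ  ⇒  T̂ − μ = ρ(X − μ)
ρ = (T̂ − μ)/(X − μ) = (64.28 − 55) / (71 − 55) = 9.28 / 16.0 = 0.5800

0.58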